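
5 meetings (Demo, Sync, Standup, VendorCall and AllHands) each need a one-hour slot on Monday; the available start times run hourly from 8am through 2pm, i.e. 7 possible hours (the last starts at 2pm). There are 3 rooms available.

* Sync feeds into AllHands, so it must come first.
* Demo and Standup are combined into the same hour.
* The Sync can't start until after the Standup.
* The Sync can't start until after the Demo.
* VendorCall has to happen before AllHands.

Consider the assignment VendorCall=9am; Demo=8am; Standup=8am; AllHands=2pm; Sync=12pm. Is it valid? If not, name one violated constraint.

Yes, all constraints hold

VendorCall has to happen before AllHands — holds.
The Sync can't start until after the Demo — holds.
Sync feeds into AllHands, so it must come first — holds.
The Sync can't start until after the Standup — holds.
Demo and Standup are combined into the same hour — holds.
There are 3 rooms available — holds.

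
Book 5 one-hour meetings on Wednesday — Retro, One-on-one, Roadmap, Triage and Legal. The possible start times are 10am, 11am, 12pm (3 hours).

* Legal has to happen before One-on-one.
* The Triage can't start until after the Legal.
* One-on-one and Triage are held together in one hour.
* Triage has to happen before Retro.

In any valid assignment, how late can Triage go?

11am

Precedence pushes Triage to at least 11am; downstream work caps Triage at 11am.
Triage at 11am is achievable: Roadmap=10am; Legal=10am; One-on-one=11am; Retro=12pm; Triage=11am.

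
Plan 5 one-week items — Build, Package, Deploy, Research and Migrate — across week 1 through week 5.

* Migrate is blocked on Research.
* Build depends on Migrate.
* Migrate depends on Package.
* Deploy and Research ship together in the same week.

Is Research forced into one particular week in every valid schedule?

Research can be week 1 (e.g. Research=week 1, Package=week 1, Migrate=week 2, Build=week 3, Deploy=week 1) or week 2 (e.g. Migrate in week 3, Package in week 1, Build in week 4, Deploy in week 2, Research in week 2).

No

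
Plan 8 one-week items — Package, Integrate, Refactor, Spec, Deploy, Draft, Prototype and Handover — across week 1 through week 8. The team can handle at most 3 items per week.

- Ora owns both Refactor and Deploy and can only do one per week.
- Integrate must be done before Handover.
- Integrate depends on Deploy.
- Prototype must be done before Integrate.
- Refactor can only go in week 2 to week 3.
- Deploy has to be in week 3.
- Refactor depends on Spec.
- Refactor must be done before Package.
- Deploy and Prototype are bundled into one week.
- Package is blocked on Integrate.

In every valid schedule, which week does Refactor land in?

Refactor's window is week 2–week 3.
Deploy is fixed at week 3, and Refactor can't share a week with Deploy.
So Refactor must be week 2.

week 2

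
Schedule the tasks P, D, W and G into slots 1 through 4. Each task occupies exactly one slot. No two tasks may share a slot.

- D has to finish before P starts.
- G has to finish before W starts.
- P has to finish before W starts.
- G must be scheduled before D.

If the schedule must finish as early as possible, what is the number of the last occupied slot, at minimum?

4

The precedence chain requires at least 4 distinct slots.
With at most 1 per slot and 4 tasks, at least 4 slots are needed.
4 works (last occupied slot: 4): for example G=1; W=4; D=2; P=3.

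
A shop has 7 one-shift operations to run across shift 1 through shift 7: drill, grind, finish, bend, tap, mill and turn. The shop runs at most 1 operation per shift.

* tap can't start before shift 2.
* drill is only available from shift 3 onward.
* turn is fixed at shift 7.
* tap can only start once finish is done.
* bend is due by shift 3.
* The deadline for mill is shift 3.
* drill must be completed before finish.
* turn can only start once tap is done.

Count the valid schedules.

Splitting on drill: it can be shift 3 (6), shift 4 (6). Listing each branch's schedules as (grind, finish, bend, tap, mill, turn) by shift number:
drill=shift 3: (4,5,1,6,2,7) (4,5,2,6,1,7) (5,4,1,6,2,7) (5,4,2,6,1,7) (6,4,1,5,2,7) (6,4,2,5,1,7) — 6.
drill=shift 4: (1,5,2,6,3,7) (1,5,3,6,2,7) (2,5,1,6,3,7) (2,5,3,6,1,7) (3,5,1,6,2,7) (3,5,2,6,1,7) — 6.
Summing: 6 + 6 = 12.

12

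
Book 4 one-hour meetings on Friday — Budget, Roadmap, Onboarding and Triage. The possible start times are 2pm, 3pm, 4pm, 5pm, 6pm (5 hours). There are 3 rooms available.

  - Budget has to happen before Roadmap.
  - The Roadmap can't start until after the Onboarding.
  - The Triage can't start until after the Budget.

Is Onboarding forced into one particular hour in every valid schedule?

Onboarding can be 2pm (e.g. Onboarding=2pm; Budget=2pm; Triage=3pm; Roadmap=3pm) or 3pm (e.g. Onboarding -> 3pm, Triage -> 3pm, Budget -> 2pm, Roadmap -> 4pm).

No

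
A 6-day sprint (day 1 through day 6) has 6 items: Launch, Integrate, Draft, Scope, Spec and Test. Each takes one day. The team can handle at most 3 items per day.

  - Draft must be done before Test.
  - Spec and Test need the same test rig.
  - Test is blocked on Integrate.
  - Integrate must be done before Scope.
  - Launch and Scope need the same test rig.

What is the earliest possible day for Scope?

day 2

Precedence pushes Scope to at least day 2.
Scope at day 2 is achievable: Spec -> day 3; Launch -> day 1; Integrate -> day 1; Draft -> day 1; Test -> day 2; Scope -> day 2.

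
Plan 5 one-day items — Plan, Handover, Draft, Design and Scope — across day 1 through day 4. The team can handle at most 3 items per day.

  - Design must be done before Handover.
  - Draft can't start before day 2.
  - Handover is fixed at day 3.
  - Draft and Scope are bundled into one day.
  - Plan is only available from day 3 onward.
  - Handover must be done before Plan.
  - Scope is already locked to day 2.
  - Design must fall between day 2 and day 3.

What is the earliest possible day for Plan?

Plan is available from day 3; precedence pushes Plan to at least day 4.
Plan at day 4 is achievable: Scope=day 2, Plan=day 4, Handover=day 3, Design=day 2, Draft=day 2.

day 4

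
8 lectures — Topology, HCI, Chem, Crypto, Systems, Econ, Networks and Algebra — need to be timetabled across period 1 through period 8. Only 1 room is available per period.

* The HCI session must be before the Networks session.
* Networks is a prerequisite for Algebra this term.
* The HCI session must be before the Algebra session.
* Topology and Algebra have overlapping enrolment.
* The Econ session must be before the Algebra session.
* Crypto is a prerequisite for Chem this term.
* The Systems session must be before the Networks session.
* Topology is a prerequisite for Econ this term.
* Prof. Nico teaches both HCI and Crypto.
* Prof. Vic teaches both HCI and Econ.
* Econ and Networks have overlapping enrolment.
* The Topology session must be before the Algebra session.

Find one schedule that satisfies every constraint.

Chem in period 8, HCI in period 1, Systems in period 2, Econ in period 5, Algebra in period 6, Networks in period 3, Topology in period 4, Crypto in period 7

Checking: HCI(period 1) before Networks(period 3); Econ(period 5) before Algebra(period 6); Systems(period 2) before Networks(period 3); Networks(period 3) before Algebra(period 6); Crypto(period 7) before Chem(period 8); Topology(period 4) before Econ(period 5); HCI(period 1) before Algebra(period 6); Topology(period 4) before Algebra(period 6); Topology(period 4) != Algebra(period 6); HCI(period 1) != Crypto(period 7); Econ(period 5) != Networks(period 3); HCI(period 1) != Econ(period 5); max 1 per period (cap 1).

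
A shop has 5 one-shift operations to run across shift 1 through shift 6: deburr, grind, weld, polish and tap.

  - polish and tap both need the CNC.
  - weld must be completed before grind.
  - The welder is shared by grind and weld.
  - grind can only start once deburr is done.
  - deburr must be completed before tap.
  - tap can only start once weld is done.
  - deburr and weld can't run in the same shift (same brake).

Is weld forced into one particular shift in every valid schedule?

No

weld can be shift 1 (e.g. tap=shift 3, grind=shift 3, polish=shift 1, weld=shift 1, deburr=shift 2) or shift 2 (e.g. deburr in shift 1; polish in shift 1; tap in shift 3; grind in shift 3; weld in shift 2).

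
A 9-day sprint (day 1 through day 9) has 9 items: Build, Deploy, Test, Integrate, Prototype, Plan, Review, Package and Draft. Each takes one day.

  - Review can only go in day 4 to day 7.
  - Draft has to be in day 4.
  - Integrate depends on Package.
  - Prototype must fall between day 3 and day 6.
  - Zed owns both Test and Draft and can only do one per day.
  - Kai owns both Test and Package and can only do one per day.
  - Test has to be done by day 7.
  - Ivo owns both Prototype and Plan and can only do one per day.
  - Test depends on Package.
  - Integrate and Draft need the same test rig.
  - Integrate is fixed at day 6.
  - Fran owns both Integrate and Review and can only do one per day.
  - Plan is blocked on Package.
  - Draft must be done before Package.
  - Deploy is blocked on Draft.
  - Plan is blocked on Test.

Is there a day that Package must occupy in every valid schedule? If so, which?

Draft is fixed at day 4 and must come before Package, so Package is at least day 5.
Integrate is fixed at day 6 and must come after Package, so Package is at most day 5.
So Package must be day 5.

day 5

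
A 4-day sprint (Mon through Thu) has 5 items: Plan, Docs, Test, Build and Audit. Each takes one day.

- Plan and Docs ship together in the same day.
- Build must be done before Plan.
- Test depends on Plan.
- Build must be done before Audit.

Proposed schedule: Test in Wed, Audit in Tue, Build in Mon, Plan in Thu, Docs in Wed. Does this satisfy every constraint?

Invalid. Test depends on Plan.

Plan and Docs ship together in the same day — violated.
Test depends on Plan — violated.
Build must be done before Audit — holds.
Build must be done before Plan — holds.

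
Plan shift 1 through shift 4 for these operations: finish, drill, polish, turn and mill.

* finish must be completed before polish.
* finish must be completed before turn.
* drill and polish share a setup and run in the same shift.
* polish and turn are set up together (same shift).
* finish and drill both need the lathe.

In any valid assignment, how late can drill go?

shift 4

Drill must be in the same shift as polish, which can't be before shift 2, so drill is at least shift 2.
drill at shift 4 is achievable: polish -> shift 4, mill -> shift 1, drill -> shift 4, finish -> shift 1, turn -> shift 4.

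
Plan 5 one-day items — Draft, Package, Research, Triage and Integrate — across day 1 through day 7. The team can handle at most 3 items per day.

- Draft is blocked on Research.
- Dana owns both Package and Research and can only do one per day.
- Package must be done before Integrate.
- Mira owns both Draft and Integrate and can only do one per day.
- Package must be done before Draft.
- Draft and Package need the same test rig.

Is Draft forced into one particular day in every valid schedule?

No

Draft can be day 3 (e.g. Draft=day 3; Triage=day 1; Integrate=day 2; Package=day 1; Research=day 2) or day 4 (e.g. Triage -> day 1; Integrate -> day 2; Draft -> day 4; Package -> day 1; Research -> day 2).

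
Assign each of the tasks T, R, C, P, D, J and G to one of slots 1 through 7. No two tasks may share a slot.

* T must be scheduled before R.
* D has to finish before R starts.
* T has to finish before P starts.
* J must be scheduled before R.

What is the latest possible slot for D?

6

Downstream work caps D at 6.
D at 6 is achievable: D in 6, G in 5, J in 3, T in 1, R in 7, P in 2, C in 4.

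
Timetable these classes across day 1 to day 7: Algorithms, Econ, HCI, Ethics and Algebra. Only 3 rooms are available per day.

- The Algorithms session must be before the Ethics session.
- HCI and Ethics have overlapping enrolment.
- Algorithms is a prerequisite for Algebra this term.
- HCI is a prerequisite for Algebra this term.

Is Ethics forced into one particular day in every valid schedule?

No

Ethics can be day 2 (e.g. Ethics -> day 2, Algorithms -> day 1, Algebra -> day 2, Econ -> day 1, HCI -> day 1) or day 3 (e.g. HCI -> day 1; Algebra -> day 2; Econ -> day 1; Algorithms -> day 1; Ethics -> day 3).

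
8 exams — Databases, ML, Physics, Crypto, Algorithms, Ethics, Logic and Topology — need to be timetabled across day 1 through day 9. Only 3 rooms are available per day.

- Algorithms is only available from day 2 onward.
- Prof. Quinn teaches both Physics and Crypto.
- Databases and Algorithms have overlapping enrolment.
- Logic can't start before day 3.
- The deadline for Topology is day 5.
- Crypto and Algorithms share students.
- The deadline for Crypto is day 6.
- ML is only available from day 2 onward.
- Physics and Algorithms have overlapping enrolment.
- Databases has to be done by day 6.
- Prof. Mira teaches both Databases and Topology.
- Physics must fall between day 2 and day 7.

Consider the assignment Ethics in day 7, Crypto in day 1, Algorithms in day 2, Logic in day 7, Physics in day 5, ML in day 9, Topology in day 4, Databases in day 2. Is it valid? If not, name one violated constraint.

Algorithms is only available from day 2 onward — holds.
Physics must fall between day 2 and day 7 — holds.
Prof. Mira teaches both Databases and Topology — holds.
Databases has to be done by day 6 — holds.
Physics and Algorithms have overlapping enrolment — holds.
Crypto and Algorithms share students — holds.
ML is only available from day 2 onward — holds.
Databases and Algorithms have overlapping enrolment — violated.
Only 3 rooms are available per day — holds.
Prof. Quinn teaches both Physics and Crypto — holds.
The deadline for Crypto is day 6 — holds.
The deadline for Topology is day 5 — holds.
Logic can't start before day 3 — holds.

No. Databases and Algorithms have overlapping enrolment is not satisfied.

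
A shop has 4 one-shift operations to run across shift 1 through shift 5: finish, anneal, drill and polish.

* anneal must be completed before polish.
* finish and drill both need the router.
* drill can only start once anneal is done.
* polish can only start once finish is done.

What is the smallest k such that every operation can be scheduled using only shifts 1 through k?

2

The precedence chain requires at least 2 distinct shifts.
2 works (last occupied shift: shift 2): for example finish=shift 1, polish=shift 2, drill=shift 2, anneal=shift 1.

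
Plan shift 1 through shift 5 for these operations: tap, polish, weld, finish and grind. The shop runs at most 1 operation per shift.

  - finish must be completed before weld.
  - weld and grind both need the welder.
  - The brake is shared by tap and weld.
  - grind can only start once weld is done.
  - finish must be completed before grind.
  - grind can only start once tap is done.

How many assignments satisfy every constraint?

15

Splitting on tap: it can be shift 1 (4), shift 2 (4), shift 3 (4), shift 4 (3). Listing each branch's schedules as (polish, weld, finish, grind) by shift number:
tap=shift 1: (2,4,3,5) (3,4,2,5) (4,3,2,5) (5,3,2,4) — 4.
tap=shift 2: (1,4,3,5) (3,4,1,5) (4,3,1,5) (5,3,1,4) — 4.
tap=shift 3: (1,4,2,5) (2,4,1,5) (4,2,1,5) (5,2,1,4) — 4.
tap=shift 4: (1,3,2,5) (2,3,1,5) (3,2,1,5) — 3.
Summing: 4 + 4 + 4 + 3 = 15.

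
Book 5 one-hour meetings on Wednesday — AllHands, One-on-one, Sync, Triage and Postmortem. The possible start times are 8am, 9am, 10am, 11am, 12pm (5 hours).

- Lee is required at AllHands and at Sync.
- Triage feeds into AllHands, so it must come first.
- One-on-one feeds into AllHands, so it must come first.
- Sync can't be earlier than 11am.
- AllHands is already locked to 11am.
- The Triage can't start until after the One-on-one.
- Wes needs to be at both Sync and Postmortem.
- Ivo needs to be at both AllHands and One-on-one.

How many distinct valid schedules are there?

12

Splitting on One-on-one: it can be 8am (8), 9am (4). Listing each branch's schedules as (AllHands, Sync, Triage, Postmortem):
One-on-one=8am: (11am,12pm,9am,8am) (11am,12pm,9am,9am) (11am,12pm,9am,10am) (11am,12pm,9am,11am) (11am,12pm,10am,8am) (11am,12pm,10am,9am) (11am,12pm,10am,10am) (11am,12pm,10am,11am) — 8.
One-on-one=9am: (11am,12pm,10am,8am) (11am,12pm,10am,9am) (11am,12pm,10am,10am) (11am,12pm,10am,11am) — 4.
Summing: 8 + 4 = 12.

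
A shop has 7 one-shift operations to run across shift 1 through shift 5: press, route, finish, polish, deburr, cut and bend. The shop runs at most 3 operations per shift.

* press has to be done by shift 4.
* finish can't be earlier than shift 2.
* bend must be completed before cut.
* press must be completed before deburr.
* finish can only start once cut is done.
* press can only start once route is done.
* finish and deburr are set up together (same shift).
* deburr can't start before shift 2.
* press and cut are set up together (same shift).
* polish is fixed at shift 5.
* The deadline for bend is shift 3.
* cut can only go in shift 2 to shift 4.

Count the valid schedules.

20

Splitting on press: it can be shift 2 (3), shift 3 (8), shift 4 (9). Listing each branch's schedules as (route, finish, polish, deburr, cut, bend) by shift number:
press=shift 2: (1,3,5,3,2,1) (1,4,5,4,2,1) (1,5,5,5,2,1) — 3.
press=shift 3: (1,4,5,4,3,1) (1,4,5,4,3,2) (1,5,5,5,3,1) (1,5,5,5,3,2) (2,4,5,4,3,1) (2,4,5,4,3,2) (2,5,5,5,3,1) (2,5,5,5,3,2) — 8.
press=shift 4: (1,5,5,5,4,1) (1,5,5,5,4,2) (1,5,5,5,4,3) (2,5,5,5,4,1) (2,5,5,5,4,2) (2,5,5,5,4,3) (3,5,5,5,4,1) (3,5,5,5,4,2) (3,5,5,5,4,3) — 9.
Summing: 3 + 8 + 9 = 20.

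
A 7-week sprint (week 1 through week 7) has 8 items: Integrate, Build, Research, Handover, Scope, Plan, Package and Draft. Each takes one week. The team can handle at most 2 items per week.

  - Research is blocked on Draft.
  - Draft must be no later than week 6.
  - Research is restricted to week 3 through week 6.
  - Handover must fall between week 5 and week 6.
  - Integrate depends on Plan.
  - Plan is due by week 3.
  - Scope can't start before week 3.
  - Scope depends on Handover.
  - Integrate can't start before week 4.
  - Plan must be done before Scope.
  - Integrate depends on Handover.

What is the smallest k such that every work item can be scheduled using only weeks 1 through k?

6

The precedence chain requires at least 2 distinct weeks.
With at most 2 per week and 8 work items, at least 4 weeks are needed.
Propagating the time windows through the other constraints, Integrate can't land before week 6, so the schedule must run through at least week 6.
6 works (last occupied week: week 6): for example Research -> week 3, Draft -> week 1, Package -> week 2, Build -> week 2, Handover -> week 5, Scope -> week 6, Plan -> week 1, Integrate -> week 6.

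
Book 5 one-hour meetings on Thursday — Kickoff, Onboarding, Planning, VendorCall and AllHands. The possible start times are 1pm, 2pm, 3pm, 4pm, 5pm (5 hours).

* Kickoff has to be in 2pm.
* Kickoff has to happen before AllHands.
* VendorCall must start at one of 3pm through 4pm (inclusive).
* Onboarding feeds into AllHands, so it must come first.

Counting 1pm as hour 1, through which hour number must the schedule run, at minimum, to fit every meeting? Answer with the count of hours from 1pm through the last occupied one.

The precedence chain requires at least 2 distinct hours.
VendorCall can't be placed before 3pm — that is hour 3 counting from 1pm — so the schedule must run through at least 3 hours.
3 works (last occupied hour: 3pm): for example Onboarding=1pm; Kickoff=2pm; Planning=1pm; AllHands=3pm; VendorCall=3pm.

3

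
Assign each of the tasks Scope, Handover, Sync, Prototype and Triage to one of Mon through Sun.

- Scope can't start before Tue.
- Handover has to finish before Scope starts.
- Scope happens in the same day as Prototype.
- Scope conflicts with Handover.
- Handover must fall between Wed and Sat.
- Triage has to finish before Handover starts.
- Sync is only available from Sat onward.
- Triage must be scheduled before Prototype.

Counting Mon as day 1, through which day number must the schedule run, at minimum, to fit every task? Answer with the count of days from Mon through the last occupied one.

6 days

The precedence chain requires at least 3 distinct days.
Sync can't be placed before Sat — that is day 6 counting from Mon — so the schedule must run through at least 6 days.
6 works (last occupied day: Sat): for example Handover -> Wed, Sync -> Sat, Prototype -> Thu, Scope -> Thu, Triage -> Mon.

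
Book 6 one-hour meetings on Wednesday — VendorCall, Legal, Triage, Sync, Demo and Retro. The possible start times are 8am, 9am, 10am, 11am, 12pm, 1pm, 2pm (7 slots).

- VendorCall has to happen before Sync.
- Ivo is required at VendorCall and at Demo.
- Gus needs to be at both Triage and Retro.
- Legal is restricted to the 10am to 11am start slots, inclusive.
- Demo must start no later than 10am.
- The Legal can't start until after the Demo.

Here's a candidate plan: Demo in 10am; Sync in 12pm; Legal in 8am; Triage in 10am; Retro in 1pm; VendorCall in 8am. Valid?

Invalid. Legal is restricted to the 10am to 11am start slots, inclusive.

The Legal can't start until after the Demo — violated.
Gus needs to be at both Triage and Retro — holds.
Legal is restricted to the 10am to 11am start slots, inclusive — violated.
Demo must start no later than 10am — holds.
Ivo is required at VendorCall and at Demo — holds.
VendorCall has to happen before Sync — holds.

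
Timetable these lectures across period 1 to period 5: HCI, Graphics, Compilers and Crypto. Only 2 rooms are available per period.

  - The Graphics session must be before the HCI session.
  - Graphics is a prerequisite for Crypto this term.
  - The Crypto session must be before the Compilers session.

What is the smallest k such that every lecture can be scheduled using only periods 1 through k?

The precedence chain requires at least 3 distinct periods.
With at most 2 per period and 4 lectures, at least 2 periods are needed.
3 works (last occupied period: period 3): for example HCI=period 2, Crypto=period 2, Graphics=period 1, Compilers=period 3.

3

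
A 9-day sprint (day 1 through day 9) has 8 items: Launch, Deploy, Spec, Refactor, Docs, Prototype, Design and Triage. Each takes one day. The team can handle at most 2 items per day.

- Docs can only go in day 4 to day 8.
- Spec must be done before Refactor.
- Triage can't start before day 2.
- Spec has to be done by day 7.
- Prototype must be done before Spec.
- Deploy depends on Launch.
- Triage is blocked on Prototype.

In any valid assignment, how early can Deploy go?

Precedence pushes Deploy to at least day 2.
Deploy at day 2 is achievable: Deploy in day 2; Design in day 4; Refactor in day 3; Docs in day 4; Spec in day 2; Prototype in day 1; Triage in day 3; Launch in day 1.

day 2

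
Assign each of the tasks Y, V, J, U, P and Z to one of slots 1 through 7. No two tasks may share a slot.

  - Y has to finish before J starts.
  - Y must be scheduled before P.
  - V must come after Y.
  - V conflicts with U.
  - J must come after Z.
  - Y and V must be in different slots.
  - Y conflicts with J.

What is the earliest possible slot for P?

Precedence pushes P to at least 2.
P at 2 is achievable: Z -> 3, J -> 4, Y -> 1, V -> 5, P -> 2, U -> 6.

2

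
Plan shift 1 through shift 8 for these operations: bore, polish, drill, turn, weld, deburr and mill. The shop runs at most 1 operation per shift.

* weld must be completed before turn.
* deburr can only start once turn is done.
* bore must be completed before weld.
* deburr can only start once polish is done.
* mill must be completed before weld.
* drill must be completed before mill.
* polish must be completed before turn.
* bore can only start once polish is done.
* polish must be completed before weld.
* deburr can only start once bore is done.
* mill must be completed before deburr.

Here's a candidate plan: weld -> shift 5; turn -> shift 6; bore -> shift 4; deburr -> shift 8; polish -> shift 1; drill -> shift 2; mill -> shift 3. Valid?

bore can only start once polish is done — holds.
deburr can only start once turn is done — holds.
deburr can only start once polish is done — holds.
mill must be completed before deburr — holds.
bore must be completed before weld — holds.
The shop runs at most 1 operation per shift — holds.
drill must be completed before mill — holds.
weld must be completed before turn — holds.
polish must be completed before weld — holds.
polish must be completed before turn — holds.
mill must be completed before weld — holds.
deburr can only start once bore is done — holds.

Yes, all constraints hold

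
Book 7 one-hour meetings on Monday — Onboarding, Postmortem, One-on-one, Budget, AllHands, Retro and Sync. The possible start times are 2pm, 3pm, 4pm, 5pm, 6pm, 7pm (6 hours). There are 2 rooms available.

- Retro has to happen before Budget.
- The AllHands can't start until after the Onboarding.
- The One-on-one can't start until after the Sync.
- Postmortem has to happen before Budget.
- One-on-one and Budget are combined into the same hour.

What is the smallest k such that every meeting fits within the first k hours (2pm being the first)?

The precedence chain requires at least 2 distinct hours.
With at most 2 per hour and 7 meetings, at least 4 hours are needed.
4 works (last occupied hour: 5pm): for example Postmortem in 2pm, One-on-one in 4pm, Sync in 3pm, Budget in 4pm, Retro in 3pm, AllHands in 5pm, Onboarding in 2pm.

4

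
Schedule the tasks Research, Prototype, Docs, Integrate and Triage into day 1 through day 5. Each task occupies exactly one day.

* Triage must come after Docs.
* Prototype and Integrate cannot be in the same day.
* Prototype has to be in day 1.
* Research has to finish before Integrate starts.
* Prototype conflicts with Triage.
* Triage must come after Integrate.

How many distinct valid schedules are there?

Splitting on Research: it can be day 1 (20), day 2 (11), day 3 (4). Listing each branch's schedules as (Prototype, Docs, Integrate, Triage) by day number:
Research=day 1: (1,1,2,3) (1,1,2,4) (1,1,2,5) (1,1,3,4) (1,1,3,5) (1,1,4,5) (1,2,2,3) (1,2,2,4) (1,2,2,5) (1,2,3,4) (1,2,3,5) (1,2,4,5) (1,3,2,4) (1,3,2,5) (1,3,3,4) (1,3,3,5) (1,3,4,5) (1,4,2,5) (1,4,3,5) (1,4,4,5) — 20.
Research=day 2: (1,1,3,4) (1,1,3,5) (1,1,4,5) (1,2,3,4) (1,2,3,5) (1,2,4,5) (1,3,3,4) (1,3,3,5) (1,3,4,5) (1,4,3,5) (1,4,4,5) — 11.
Research=day 3: (1,1,4,5) (1,2,4,5) (1,3,4,5) (1,4,4,5) — 4.
Summing: 20 + 11 + 4 = 35.

35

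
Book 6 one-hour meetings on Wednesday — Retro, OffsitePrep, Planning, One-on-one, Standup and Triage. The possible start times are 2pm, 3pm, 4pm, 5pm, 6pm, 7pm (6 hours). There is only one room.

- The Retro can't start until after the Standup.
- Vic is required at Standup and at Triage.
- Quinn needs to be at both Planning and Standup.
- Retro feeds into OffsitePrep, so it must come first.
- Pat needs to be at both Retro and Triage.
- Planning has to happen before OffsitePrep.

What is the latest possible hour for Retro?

Precedence pushes Retro to at least 3pm; downstream work caps Retro at 6pm.
Retro at 6pm is achievable: One-on-one=4pm, OffsitePrep=7pm, Retro=6pm, Triage=5pm, Standup=3pm, Planning=2pm.

6pm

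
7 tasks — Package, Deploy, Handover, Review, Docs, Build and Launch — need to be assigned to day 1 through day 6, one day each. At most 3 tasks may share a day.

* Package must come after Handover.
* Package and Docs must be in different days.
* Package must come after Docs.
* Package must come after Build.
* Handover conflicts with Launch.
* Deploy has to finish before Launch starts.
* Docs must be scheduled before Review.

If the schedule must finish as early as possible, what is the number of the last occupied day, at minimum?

day 3

The precedence chain requires at least 2 distinct days.
With at most 3 per day and 7 tasks, at least 3 days are needed.
3 works (last occupied day: day 3): for example Package in day 2, Deploy in day 2, Docs in day 1, Handover in day 1, Launch in day 3, Review in day 2, Build in day 1.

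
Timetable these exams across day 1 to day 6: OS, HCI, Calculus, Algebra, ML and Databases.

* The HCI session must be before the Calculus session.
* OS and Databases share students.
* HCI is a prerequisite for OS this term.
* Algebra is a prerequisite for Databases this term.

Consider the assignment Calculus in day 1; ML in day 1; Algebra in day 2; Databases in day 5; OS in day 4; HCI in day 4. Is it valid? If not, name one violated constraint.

No — it violates: The HCI session must be before the Calculus session

Algebra is a prerequisite for Databases this term — holds.
The HCI session must be before the Calculus session — violated.
OS and Databases share students — holds.
HCI is a prerequisite for OS this term — violated.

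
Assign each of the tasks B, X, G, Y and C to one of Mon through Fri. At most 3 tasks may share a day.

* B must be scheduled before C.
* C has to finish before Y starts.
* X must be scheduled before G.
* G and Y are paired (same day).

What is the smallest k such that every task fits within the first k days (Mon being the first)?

The precedence chain requires at least 3 distinct days.
With at most 3 per day and 5 tasks, at least 2 days are needed.
3 works (last occupied day: Wed): for example X=Mon; C=Tue; G=Wed; B=Mon; Y=Wed.

3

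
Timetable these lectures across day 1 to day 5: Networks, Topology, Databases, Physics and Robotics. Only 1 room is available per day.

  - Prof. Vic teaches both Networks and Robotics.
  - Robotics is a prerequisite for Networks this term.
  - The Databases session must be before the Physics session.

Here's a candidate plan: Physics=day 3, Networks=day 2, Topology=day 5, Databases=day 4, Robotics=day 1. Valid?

Only 1 room is available per day — holds.
Prof. Vic teaches both Networks and Robotics — holds.
Robotics is a prerequisite for Networks this term — holds.
The Databases session must be before the Physics session — violated.

No — it violates: The Databases session must be before the Physics session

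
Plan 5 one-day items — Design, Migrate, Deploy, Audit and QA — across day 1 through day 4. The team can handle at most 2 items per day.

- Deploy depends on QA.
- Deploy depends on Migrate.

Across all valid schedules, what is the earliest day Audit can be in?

Audit at day 1 is achievable: Deploy=day 3; Migrate=day 1; QA=day 2; Design=day 2; Audit=day 1.

day 1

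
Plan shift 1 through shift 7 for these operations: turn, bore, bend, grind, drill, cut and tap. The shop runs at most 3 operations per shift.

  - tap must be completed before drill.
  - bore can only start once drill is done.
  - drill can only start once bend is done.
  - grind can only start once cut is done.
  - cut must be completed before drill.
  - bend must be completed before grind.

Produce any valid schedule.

drill in shift 2, bore in shift 3, turn in shift 2, tap in shift 1, cut in shift 1, grind in shift 2, bend in shift 1

Checking: bend(shift 1) before drill(shift 2); bend(shift 1) before grind(shift 2); drill(shift 2) before bore(shift 3); tap(shift 1) before drill(shift 2); cut(shift 1) before grind(shift 2); cut(shift 1) before drill(shift 2); max 3 per shift (cap 3).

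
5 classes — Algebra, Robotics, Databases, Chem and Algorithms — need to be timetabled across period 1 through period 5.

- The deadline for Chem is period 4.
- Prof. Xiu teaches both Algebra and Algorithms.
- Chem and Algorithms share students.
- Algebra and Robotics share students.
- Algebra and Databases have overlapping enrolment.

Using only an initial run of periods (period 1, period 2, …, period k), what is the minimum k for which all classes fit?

Could 1 period be enough, i.e. nothing placed later than period 1? No: Databases can't share with Algebra (period 1) → nothing is left.
So 1 period is not enough.
2 works (last occupied period: period 2): for example Chem in period 1; Databases in period 2; Algorithms in period 2; Algebra in period 1; Robotics in period 2.

2 periods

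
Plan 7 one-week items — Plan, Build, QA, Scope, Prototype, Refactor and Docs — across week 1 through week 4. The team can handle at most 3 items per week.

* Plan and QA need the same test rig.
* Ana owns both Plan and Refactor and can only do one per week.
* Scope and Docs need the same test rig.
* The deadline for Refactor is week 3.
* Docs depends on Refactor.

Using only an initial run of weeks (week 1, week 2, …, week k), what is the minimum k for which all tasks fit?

The precedence chain requires at least 2 distinct weeks.
With at most 3 per week and 7 tasks, at least 3 weeks are needed.
3 works (last occupied week: week 3): for example QA=week 1, Plan=week 2, Scope=week 3, Docs=week 2, Prototype=week 2, Build=week 1, Refactor=week 1.

3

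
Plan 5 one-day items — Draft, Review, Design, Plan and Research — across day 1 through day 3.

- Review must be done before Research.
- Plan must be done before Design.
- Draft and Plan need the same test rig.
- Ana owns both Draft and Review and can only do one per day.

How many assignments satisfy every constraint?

14

Splitting on Draft: it can be day 1 (1), day 2 (4), day 3 (9). Listing each branch's schedules as (Review, Design, Plan, Research) by day number:
Draft=day 1: (2,3,2,3) — 1.
Draft=day 2: (1,2,1,2) (1,2,1,3) (1,3,1,2) (1,3,1,3) — 4.
Draft=day 3: (1,2,1,2) (1,2,1,3) (1,3,1,2) (1,3,1,3) (1,3,2,2) (1,3,2,3) (2,2,1,3) (2,3,1,3) (2,3,2,3) — 9.
Summing: 1 + 4 + 9 = 14.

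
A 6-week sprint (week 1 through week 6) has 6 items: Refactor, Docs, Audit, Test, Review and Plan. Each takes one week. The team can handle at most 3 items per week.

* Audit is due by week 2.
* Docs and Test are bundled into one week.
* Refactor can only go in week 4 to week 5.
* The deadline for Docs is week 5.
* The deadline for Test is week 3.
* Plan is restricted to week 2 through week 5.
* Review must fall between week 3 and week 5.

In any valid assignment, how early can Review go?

week 3

Review is available from week 3; Review's own window allows nothing later than week 5.
Review at week 3 is achievable: Plan in week 2; Audit in week 1; Test in week 1; Review in week 3; Refactor in week 4; Docs in week 1.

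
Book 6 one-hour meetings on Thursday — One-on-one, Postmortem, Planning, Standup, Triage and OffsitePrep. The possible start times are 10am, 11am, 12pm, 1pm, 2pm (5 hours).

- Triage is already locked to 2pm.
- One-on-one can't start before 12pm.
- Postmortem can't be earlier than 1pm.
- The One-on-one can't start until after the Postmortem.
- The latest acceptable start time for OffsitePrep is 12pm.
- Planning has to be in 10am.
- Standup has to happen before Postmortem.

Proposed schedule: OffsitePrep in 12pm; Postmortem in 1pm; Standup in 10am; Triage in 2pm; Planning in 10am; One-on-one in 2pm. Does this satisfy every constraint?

Yes, all constraints hold

Standup has to happen before Postmortem — holds.
One-on-one can't start before 12pm — holds.
The One-on-one can't start until after the Postmortem — holds.
The latest acceptable start time for OffsitePrep is 12pm — holds.
Triage is already locked to 2pm — holds.
Postmortem can't be earlier than 1pm — holds.
Planning has to be in 10am — holds.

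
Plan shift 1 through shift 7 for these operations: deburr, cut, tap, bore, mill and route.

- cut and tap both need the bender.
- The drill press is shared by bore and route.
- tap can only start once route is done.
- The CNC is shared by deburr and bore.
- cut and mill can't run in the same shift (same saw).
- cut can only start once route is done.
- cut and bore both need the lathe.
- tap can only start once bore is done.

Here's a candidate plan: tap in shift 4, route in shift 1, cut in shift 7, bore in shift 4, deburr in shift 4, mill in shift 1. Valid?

No. The CNC is shared by deburr and bore is not satisfied.

tap can only start once route is done — holds.
cut and bore both need the lathe — holds.
tap can only start once bore is done — violated.
cut and tap both need the bender — holds.
The CNC is shared by deburr and bore — violated.
cut and mill can't run in the same shift (same saw) — holds.
cut can only start once route is done — holds.
The drill press is shared by bore and route — holds.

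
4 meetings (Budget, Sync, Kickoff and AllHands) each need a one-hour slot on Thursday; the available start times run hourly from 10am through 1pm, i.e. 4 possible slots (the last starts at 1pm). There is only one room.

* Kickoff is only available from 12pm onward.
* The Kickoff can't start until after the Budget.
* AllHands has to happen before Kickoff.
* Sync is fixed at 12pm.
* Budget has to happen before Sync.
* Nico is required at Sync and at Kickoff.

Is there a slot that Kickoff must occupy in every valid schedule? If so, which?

1pm

Kickoff's window is 12pm–1pm.
Sync is fixed at 12pm, and Kickoff can't share a slot with Sync.
So Kickoff must be 1pm.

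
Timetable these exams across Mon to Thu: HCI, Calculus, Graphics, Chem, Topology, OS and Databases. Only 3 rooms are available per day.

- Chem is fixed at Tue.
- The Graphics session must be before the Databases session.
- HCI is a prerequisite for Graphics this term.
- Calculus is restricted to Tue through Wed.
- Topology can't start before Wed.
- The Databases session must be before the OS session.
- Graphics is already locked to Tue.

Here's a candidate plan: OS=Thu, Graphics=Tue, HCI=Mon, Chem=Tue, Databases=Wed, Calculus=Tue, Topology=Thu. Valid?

Calculus is restricted to Tue through Wed — holds.
Topology can't start before Wed — holds.
Chem is fixed at Tue — holds.
HCI is a prerequisite for Graphics this term — holds.
Graphics is already locked to Tue — holds.
The Databases session must be before the OS session — holds.
The Graphics session must be before the Databases session — holds.
Only 3 rooms are available per day — holds.

Valid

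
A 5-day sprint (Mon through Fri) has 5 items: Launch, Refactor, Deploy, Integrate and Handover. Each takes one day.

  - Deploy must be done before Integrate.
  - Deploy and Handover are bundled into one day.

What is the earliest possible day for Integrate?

Precedence pushes Integrate to at least Tue.
Integrate at Tue is achievable: Launch -> Mon; Handover -> Mon; Refactor -> Mon; Deploy -> Mon; Integrate -> Tue.

Tue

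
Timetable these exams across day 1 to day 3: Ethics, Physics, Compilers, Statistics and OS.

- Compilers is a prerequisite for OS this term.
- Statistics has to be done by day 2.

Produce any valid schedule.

Physics -> day 1, Compilers -> day 1, Statistics -> day 1, Ethics -> day 1, OS -> day 2

Checking: Compilers(day 1) before OS(day 2); Statistics=day 1 in [day 1,day 2].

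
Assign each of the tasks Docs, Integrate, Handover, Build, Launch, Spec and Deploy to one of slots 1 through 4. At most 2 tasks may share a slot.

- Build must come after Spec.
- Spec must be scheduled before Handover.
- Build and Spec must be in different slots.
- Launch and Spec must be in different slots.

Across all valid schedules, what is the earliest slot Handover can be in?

2

Precedence pushes Handover to at least 2.
Handover at 2 is achievable: Launch=3, Spec=1, Build=2, Docs=1, Deploy=4, Integrate=3, Handover=2.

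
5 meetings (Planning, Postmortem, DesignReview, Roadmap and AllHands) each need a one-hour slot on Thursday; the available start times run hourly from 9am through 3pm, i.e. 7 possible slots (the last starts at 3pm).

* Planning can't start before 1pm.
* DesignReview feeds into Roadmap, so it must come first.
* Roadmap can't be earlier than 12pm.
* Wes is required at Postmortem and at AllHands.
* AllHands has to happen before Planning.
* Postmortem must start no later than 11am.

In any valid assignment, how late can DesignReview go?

2pm

Downstream work caps DesignReview at 2pm.
DesignReview at 2pm is achievable: Planning -> 1pm, Postmortem -> 9am, DesignReview -> 2pm, Roadmap -> 3pm, AllHands -> 10am.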